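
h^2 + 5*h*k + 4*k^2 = (h + k)*(h + 4*k)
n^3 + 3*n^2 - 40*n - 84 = (n - 6)*(n + 2)*(n + 7)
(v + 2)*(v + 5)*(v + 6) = v^3 + 13*v^2 + 52*v + 60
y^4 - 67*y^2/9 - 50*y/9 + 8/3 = (y - 3)*(y - 1/3)*(y + 4/3)*(y + 2)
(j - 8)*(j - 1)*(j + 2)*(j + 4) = j^4 - 3*j^3 - 38*j^2 - 24*j + 64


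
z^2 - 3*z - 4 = (z - 4)*(z + 1)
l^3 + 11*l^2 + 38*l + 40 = (l + 2)*(l + 4)*(l + 5)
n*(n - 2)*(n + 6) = n^3 + 4*n^2 - 12*n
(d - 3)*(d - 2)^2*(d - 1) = d^4 - 8*d^3 + 23*d^2 - 28*d + 12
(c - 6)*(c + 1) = c^2 - 5*c - 6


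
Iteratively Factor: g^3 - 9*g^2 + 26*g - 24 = (g - 3)*(g^2 - 6*g + 8) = (g - 4)*(g - 3)*(g - 2)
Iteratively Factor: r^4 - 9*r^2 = (r - 3)*(r^3 + 3*r^2) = (r - 3)*(r + 3)*(r^2) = r*(r - 3)*(r + 3)*(r)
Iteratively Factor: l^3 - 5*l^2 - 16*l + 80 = (l - 4)*(l^2 - l - 20) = (l - 5)*(l - 4)*(l + 4)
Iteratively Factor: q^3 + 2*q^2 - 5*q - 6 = (q + 1)*(q^2 + q - 6) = (q - 2)*(q + 1)*(q + 3)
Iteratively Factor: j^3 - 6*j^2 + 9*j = (j - 3)*(j^2 - 3*j) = j*(j - 3)*(j - 3)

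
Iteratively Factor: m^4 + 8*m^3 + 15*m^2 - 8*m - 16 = (m - 1)*(m^3 + 9*m^2 + 24*m + 16) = (m - 1)*(m + 4)*(m^2 + 5*m + 4) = (m - 1)*(m + 1)*(m + 4)*(m + 4)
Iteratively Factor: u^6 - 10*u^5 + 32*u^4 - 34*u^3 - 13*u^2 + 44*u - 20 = (u - 1)*(u^5 - 9*u^4 + 23*u^3 - 11*u^2 - 24*u + 20) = (u - 2)*(u - 1)*(u^4 - 7*u^3 + 9*u^2 + 7*u - 10) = (u - 2)*(u - 1)^2*(u^3 - 6*u^2 + 3*u + 10) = (u - 5)*(u - 2)*(u - 1)^2*(u^2 - u - 2) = (u - 5)*(u - 2)^2*(u - 1)^2*(u + 1)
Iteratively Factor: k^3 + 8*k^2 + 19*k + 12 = (k + 1)*(k^2 + 7*k + 12) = (k + 1)*(k + 3)*(k + 4)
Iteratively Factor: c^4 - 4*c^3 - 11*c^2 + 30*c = (c - 2)*(c^3 - 2*c^2 - 15*c) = (c - 2)*(c + 3)*(c^2 - 5*c) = (c - 5)*(c - 2)*(c + 3)*(c)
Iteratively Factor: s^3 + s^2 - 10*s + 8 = (s + 4)*(s^2 - 3*s + 2) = (s - 1)*(s + 4)*(s - 2)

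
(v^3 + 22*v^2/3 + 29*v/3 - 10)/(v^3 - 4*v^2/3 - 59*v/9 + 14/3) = 3*(v^2 + 8*v + 15)/(3*v^2 - 2*v - 21)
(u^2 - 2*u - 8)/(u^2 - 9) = (u^2 - 2*u - 8)/(u^2 - 9)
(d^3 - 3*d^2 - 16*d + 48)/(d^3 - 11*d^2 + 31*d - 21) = (d^2 - 16)/(d^2 - 8*d + 7)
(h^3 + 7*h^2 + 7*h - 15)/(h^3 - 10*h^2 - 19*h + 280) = (h^2 + 2*h - 3)/(h^2 - 15*h + 56)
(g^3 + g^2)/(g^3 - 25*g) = g*(g + 1)/(g^2 - 25)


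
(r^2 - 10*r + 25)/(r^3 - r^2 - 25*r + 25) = (r - 5)/(r^2 + 4*r - 5)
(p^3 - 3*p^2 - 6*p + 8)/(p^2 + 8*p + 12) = (p^2 - 5*p + 4)/(p + 6)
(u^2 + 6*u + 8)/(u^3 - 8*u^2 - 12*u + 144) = (u + 2)/(u^2 - 12*u + 36)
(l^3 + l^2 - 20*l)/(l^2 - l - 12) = l*(l + 5)/(l + 3)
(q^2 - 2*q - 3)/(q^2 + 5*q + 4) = (q - 3)/(q + 4)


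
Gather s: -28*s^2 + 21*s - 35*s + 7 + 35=-28*s^2 - 14*s + 42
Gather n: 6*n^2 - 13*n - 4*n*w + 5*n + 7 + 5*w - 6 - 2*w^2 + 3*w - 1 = 6*n^2 + n*(-4*w - 8) - 2*w^2 + 8*w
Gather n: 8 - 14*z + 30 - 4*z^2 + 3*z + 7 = -4*z^2 - 11*z + 45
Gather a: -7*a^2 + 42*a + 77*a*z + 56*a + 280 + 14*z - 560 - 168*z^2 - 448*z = -7*a^2 + a*(77*z + 98) - 168*z^2 - 434*z - 280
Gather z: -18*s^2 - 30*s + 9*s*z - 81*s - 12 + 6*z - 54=-18*s^2 - 111*s + z*(9*s + 6) - 66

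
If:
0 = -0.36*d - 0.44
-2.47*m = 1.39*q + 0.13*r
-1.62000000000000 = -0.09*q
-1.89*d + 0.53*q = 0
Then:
No Solution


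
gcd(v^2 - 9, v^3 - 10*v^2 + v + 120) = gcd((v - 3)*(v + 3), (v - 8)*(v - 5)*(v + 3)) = v + 3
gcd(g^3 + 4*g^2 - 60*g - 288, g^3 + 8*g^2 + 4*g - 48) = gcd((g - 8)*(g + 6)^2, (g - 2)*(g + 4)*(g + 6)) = g + 6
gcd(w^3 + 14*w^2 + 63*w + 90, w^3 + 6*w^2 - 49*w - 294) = w + 6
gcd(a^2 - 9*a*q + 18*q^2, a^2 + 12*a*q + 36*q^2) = 1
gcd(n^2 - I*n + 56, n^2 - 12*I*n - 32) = n - 8*I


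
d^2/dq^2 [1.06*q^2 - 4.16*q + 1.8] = 2.12000000000000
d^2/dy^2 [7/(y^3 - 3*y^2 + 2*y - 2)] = 14*(3*(1 - y)*(y^3 - 3*y^2 + 2*y - 2) + (3*y^2 - 6*y + 2)^2)/(y^3 - 3*y^2 + 2*y - 2)^3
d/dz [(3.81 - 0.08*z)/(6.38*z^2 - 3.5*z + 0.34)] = (0.5104*z^2 - 48.6156*z + 13.3078)/(40.7044*z^4 - 44.66*z^3 + 16.5884*z^2 - 2.38*z + 0.1156)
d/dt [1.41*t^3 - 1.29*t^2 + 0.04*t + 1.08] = 4.23*t^2 - 2.58*t + 0.04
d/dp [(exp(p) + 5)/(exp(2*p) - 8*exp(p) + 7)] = (-2*(exp(p) - 4)*(exp(p) + 5) + exp(2*p) - 8*exp(p) + 7)*exp(p)/(exp(2*p) - 8*exp(p) + 7)^2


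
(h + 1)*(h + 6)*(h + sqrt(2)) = h^3 + sqrt(2)*h^2 + 7*h^2 + 6*h + 7*sqrt(2)*h + 6*sqrt(2)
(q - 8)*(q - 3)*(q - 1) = q^3 - 12*q^2 + 35*q - 24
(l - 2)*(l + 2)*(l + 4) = l^3 + 4*l^2 - 4*l - 16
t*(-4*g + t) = -4*g*t + t^2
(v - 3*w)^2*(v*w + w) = v^3*w - 6*v^2*w^2 + v^2*w + 9*v*w^3 - 6*v*w^2 + 9*w^3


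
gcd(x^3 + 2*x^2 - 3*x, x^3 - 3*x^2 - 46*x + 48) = x - 1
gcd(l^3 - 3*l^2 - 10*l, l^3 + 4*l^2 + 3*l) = l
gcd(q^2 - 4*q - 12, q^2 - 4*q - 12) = q^2 - 4*q - 12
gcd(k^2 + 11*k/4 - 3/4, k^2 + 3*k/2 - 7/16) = k - 1/4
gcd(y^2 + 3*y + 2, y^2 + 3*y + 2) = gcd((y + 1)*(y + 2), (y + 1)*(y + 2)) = y^2 + 3*y + 2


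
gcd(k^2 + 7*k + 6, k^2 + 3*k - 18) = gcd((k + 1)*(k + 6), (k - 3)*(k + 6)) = k + 6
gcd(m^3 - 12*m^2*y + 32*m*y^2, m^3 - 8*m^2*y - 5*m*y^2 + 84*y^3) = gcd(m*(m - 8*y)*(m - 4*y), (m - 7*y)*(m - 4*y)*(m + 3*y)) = -m + 4*y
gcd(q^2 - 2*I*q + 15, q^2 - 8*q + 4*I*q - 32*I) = 1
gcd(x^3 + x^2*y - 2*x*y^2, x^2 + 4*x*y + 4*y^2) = x + 2*y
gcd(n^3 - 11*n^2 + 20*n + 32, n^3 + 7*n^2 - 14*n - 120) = n - 4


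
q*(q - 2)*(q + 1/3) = q^3 - 5*q^2/3 - 2*q/3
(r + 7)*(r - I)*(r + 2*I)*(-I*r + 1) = -I*r^4 + 2*r^3 - 7*I*r^3 + 14*r^2 - I*r^2 + 2*r - 7*I*r + 14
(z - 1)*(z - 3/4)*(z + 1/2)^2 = z^4 - 3*z^3/4 - 3*z^2/4 + 5*z/16 + 3/16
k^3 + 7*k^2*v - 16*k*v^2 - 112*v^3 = (k - 4*v)*(k + 4*v)*(k + 7*v)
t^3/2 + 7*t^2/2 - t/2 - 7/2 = (t/2 + 1/2)*(t - 1)*(t + 7)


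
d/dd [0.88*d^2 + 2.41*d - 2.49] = 1.76*d + 2.41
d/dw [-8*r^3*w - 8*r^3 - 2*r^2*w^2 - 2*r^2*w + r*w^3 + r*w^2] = r*(-8*r^2 - 4*r*w - 2*r + 3*w^2 + 2*w)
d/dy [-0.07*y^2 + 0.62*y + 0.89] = 0.62 - 0.14*y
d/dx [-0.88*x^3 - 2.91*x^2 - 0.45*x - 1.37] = -2.64*x^2 - 5.82*x - 0.45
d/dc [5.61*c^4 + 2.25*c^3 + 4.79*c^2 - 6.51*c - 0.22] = 22.44*c^3 + 6.75*c^2 + 9.58*c - 6.51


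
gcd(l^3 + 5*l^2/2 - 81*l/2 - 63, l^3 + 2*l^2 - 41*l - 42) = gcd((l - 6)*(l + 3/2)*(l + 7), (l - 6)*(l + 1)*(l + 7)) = l^2 + l - 42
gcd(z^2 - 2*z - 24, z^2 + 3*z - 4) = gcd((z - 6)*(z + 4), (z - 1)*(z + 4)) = z + 4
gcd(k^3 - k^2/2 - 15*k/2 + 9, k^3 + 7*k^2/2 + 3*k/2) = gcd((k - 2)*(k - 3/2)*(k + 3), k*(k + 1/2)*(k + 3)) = k + 3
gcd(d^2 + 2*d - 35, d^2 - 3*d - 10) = d - 5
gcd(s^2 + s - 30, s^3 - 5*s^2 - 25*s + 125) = s - 5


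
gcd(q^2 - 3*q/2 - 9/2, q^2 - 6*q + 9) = q - 3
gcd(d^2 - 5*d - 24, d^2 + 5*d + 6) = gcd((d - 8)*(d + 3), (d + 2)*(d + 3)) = d + 3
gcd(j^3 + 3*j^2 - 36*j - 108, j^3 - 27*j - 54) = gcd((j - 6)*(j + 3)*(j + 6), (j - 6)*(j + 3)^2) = j^2 - 3*j - 18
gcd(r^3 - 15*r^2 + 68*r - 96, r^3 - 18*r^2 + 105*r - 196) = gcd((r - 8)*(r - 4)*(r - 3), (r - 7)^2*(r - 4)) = r - 4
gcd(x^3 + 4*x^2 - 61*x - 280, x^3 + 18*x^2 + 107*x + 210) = x^2 + 12*x + 35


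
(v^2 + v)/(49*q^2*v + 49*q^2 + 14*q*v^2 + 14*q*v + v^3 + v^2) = v/(49*q^2 + 14*q*v + v^2)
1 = 1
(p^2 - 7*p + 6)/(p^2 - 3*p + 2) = (p - 6)/(p - 2)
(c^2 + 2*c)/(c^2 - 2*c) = (c + 2)/(c - 2)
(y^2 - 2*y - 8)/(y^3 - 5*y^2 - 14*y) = (y - 4)/(y*(y - 7))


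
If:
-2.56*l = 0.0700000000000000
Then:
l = -0.03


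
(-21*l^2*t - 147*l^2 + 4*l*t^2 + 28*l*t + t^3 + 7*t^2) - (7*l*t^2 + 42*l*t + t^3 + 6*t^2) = -21*l^2*t - 147*l^2 - 3*l*t^2 - 14*l*t + t^2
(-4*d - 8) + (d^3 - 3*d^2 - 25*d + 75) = d^3 - 3*d^2 - 29*d + 67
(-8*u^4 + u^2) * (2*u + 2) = -16*u^5 - 16*u^4 + 2*u^3 + 2*u^2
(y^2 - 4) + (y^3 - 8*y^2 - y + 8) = y^3 - 7*y^2 - y + 4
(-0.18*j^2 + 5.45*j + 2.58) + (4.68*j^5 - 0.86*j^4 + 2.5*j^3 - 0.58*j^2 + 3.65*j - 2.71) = 4.68*j^5 - 0.86*j^4 + 2.5*j^3 - 0.76*j^2 + 9.1*j - 0.13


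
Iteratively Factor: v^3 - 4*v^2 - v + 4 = (v - 4)*(v^2 - 1) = (v - 4)*(v + 1)*(v - 1)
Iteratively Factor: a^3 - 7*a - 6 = (a - 3)*(a^2 + 3*a + 2) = (a - 3)*(a + 1)*(a + 2)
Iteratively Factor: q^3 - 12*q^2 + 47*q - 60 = (q - 4)*(q^2 - 8*q + 15) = (q - 4)*(q - 3)*(q - 5)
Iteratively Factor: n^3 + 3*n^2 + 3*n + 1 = (n + 1)*(n^2 + 2*n + 1) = (n + 1)^2*(n + 1)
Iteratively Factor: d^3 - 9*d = (d + 3)*(d^2 - 3*d) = (d - 3)*(d + 3)*(d)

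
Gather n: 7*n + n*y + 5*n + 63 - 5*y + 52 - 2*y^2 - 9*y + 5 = n*(y + 12) - 2*y^2 - 14*y + 120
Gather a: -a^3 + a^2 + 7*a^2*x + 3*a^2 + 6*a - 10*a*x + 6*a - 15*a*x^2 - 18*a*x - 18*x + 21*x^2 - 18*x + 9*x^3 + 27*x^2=-a^3 + a^2*(7*x + 4) + a*(-15*x^2 - 28*x + 12) + 9*x^3 + 48*x^2 - 36*x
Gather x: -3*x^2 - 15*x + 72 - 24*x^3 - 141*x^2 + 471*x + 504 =-24*x^3 - 144*x^2 + 456*x + 576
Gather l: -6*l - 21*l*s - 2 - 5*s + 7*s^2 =l*(-21*s - 6) + 7*s^2 - 5*s - 2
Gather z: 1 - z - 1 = -z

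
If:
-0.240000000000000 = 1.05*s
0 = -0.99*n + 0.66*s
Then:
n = -0.15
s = -0.23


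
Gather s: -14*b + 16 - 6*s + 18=-14*b - 6*s + 34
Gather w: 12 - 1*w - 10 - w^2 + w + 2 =4 - w^2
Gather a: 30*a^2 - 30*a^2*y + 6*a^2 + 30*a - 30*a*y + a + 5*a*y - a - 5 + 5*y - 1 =a^2*(36 - 30*y) + a*(30 - 25*y) + 5*y - 6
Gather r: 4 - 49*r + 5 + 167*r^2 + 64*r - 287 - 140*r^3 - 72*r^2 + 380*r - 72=-140*r^3 + 95*r^2 + 395*r - 350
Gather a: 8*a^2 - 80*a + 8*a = 8*a^2 - 72*a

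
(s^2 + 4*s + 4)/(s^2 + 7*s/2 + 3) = 2*(s + 2)/(2*s + 3)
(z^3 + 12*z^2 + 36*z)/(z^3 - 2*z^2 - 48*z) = (z + 6)/(z - 8)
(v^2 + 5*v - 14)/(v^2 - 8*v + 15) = (v^2 + 5*v - 14)/(v^2 - 8*v + 15)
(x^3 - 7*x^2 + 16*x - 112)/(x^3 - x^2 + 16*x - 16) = (x - 7)/(x - 1)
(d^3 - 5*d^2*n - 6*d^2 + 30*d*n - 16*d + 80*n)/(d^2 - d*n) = (d^3 - 5*d^2*n - 6*d^2 + 30*d*n - 16*d + 80*n)/(d*(d - n))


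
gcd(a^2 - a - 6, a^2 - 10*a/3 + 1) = a - 3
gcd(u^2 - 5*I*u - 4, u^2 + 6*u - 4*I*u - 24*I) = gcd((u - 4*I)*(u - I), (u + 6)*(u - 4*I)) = u - 4*I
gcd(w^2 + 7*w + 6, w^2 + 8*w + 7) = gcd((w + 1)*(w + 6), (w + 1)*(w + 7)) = w + 1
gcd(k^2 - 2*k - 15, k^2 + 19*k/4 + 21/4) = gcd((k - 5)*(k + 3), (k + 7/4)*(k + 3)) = k + 3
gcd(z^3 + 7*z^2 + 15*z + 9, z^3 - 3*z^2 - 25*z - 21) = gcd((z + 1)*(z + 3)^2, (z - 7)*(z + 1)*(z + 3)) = z^2 + 4*z + 3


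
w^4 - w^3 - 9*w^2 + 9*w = w*(w - 3)*(w - 1)*(w + 3)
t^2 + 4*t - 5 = (t - 1)*(t + 5)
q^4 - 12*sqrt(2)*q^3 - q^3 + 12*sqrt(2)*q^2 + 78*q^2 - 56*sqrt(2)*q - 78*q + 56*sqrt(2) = (q - 1)*(q - 7*sqrt(2))*(q - 4*sqrt(2))*(q - sqrt(2))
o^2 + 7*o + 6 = (o + 1)*(o + 6)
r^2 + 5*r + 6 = (r + 2)*(r + 3)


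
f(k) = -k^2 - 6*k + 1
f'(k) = -2*k - 6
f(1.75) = -12.56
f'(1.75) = -9.50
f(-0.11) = 1.65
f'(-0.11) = -5.78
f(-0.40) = 3.24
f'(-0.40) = -5.20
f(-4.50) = 7.75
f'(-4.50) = 3.00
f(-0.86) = 5.42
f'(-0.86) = -4.28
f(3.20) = -28.44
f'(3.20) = -12.40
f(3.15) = -27.82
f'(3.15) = -12.30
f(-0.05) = 1.30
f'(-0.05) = -5.90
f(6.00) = -71.00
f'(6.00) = -18.00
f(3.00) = -26.00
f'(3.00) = -12.00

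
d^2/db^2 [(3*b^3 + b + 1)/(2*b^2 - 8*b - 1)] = 2*(202*b^3 + 84*b^2 - 33*b + 58)/(8*b^6 - 96*b^5 + 372*b^4 - 416*b^3 - 186*b^2 - 24*b - 1)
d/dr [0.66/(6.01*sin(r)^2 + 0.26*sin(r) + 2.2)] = -(7.9332*sin(r) + 0.1716)*cos(r)/(6.01*sin(r)^2 + 0.26*sin(r) + 2.2)^2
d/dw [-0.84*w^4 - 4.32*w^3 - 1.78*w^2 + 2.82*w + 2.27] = -3.36*w^3 - 12.96*w^2 - 3.56*w + 2.82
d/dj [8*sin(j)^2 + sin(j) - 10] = (16*sin(j) + 1)*cos(j)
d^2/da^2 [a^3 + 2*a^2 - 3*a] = 6*a + 4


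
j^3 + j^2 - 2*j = j*(j - 1)*(j + 2)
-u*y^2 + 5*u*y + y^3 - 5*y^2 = y*(-u + y)*(y - 5)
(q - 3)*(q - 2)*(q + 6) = q^3 + q^2 - 24*q + 36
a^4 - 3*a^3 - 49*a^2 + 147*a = a*(a - 7)*(a - 3)*(a + 7)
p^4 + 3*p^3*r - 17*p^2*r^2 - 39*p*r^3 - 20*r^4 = (p - 4*r)*(p + r)^2*(p + 5*r)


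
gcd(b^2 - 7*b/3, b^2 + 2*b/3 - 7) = b - 7/3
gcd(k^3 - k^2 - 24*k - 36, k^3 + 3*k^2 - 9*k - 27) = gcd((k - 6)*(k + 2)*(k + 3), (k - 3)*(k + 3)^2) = k + 3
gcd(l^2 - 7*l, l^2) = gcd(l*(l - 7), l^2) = l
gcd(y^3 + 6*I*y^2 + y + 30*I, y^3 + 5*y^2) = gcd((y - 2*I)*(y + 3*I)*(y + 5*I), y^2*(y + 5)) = 1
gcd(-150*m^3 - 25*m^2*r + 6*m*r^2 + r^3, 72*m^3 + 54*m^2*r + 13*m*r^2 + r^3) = 6*m + r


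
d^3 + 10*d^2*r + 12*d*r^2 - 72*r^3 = (d - 2*r)*(d + 6*r)^2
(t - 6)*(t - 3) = t^2 - 9*t + 18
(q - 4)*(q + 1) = q^2 - 3*q - 4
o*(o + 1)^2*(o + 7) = o^4 + 9*o^3 + 15*o^2 + 7*o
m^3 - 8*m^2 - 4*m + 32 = (m - 8)*(m - 2)*(m + 2)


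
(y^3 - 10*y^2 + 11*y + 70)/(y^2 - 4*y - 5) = (y^2 - 5*y - 14)/(y + 1)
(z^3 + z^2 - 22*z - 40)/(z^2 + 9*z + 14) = (z^2 - z - 20)/(z + 7)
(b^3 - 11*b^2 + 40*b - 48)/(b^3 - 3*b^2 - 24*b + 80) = (b - 3)/(b + 5)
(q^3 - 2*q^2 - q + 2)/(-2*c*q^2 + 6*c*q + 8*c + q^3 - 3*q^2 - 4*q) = (q^2 - 3*q + 2)/(-2*c*q + 8*c + q^2 - 4*q)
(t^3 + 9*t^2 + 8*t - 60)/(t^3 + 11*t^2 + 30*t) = (t - 2)/t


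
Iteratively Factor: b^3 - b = (b + 1)*(b^2 - b) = b*(b + 1)*(b - 1)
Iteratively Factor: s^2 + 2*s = (s)*(s + 2)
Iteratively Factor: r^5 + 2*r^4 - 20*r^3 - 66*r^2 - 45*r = (r + 1)*(r^4 + r^3 - 21*r^2 - 45*r) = (r - 5)*(r + 1)*(r^3 + 6*r^2 + 9*r) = (r - 5)*(r + 1)*(r + 3)*(r^2 + 3*r) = (r - 5)*(r + 1)*(r + 3)^2*(r)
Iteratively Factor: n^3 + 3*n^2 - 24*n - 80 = (n + 4)*(n^2 - n - 20) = (n + 4)^2*(n - 5)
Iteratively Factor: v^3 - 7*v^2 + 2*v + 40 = (v - 5)*(v^2 - 2*v - 8) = (v - 5)*(v - 4)*(v + 2)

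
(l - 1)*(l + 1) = l^2 - 1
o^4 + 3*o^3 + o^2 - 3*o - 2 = (o - 1)*(o + 1)^2*(o + 2)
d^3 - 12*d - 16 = (d - 4)*(d + 2)^2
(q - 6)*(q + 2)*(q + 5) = q^3 + q^2 - 32*q - 60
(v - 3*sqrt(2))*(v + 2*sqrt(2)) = v^2 - sqrt(2)*v - 12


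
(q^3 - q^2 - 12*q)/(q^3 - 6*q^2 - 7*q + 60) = q/(q - 5)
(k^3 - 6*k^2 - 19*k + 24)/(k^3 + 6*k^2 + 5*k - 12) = (k - 8)/(k + 4)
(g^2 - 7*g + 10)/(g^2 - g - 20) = (g - 2)/(g + 4)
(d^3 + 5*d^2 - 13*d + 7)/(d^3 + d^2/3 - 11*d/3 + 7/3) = 3*(d + 7)/(3*d + 7)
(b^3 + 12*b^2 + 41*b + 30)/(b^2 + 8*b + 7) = (b^2 + 11*b + 30)/(b + 7)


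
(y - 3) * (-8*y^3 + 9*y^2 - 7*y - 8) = -8*y^4 + 33*y^3 - 34*y^2 + 13*y + 24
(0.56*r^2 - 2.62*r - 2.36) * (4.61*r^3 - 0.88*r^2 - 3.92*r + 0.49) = 2.5816*r^5 - 12.571*r^4 - 10.7692*r^3 + 12.6216*r^2 + 7.9674*r - 1.1564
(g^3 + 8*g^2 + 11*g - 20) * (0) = 0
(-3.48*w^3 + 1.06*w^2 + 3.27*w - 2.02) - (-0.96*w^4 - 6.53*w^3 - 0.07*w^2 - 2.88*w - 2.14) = 0.96*w^4 + 3.05*w^3 + 1.13*w^2 + 6.15*w + 0.12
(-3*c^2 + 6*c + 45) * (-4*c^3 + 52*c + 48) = 12*c^5 - 24*c^4 - 336*c^3 + 168*c^2 + 2628*c + 2160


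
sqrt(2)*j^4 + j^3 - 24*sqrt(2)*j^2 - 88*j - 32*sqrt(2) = (j - 4*sqrt(2))*(j + 2*sqrt(2))^2*(sqrt(2)*j + 1)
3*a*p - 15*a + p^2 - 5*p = (3*a + p)*(p - 5)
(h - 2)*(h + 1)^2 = h^3 - 3*h - 2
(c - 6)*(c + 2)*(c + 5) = c^3 + c^2 - 32*c - 60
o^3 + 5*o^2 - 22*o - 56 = (o - 4)*(o + 2)*(o + 7)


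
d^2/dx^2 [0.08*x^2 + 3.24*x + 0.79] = 0.160000000000000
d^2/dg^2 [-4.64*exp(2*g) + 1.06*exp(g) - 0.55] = (1.06 - 18.56*exp(g))*exp(g)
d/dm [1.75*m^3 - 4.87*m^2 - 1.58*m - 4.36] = 5.25*m^2 - 9.74*m - 1.58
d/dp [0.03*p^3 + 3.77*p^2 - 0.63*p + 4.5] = 0.09*p^2 + 7.54*p - 0.63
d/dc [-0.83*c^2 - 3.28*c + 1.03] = -1.66*c - 3.28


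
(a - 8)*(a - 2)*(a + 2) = a^3 - 8*a^2 - 4*a + 32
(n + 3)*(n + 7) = n^2 + 10*n + 21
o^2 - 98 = (o - 7*sqrt(2))*(o + 7*sqrt(2))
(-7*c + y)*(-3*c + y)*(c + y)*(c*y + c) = 21*c^4*y + 21*c^4 + 11*c^3*y^2 + 11*c^3*y - 9*c^2*y^3 - 9*c^2*y^2 + c*y^4 + c*y^3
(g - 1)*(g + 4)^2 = g^3 + 7*g^2 + 8*g - 16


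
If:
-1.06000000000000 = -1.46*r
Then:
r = 0.73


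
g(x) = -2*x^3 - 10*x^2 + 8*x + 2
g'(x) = -6*x^2 - 20*x + 8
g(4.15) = -279.97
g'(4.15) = -178.34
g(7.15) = -1183.08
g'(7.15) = -441.74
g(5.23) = -515.80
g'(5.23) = -260.72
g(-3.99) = -62.08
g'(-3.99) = -7.72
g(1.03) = -2.55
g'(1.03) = -18.97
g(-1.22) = -19.01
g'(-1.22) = 23.47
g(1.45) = -13.52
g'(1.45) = -33.62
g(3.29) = -151.14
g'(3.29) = -122.74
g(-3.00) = -58.00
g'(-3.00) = 14.00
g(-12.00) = 1922.00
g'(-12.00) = -616.00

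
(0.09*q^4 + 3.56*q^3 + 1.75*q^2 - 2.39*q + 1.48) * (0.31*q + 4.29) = 0.0279*q^5 + 1.4897*q^4 + 15.8149*q^3 + 6.7666*q^2 - 9.7943*q + 6.3492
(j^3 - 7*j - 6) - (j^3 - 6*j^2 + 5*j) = 6*j^2 - 12*j - 6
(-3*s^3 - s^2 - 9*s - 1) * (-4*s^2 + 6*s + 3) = 12*s^5 - 14*s^4 + 21*s^3 - 53*s^2 - 33*s - 3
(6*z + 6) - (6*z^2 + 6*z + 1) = 5 - 6*z^2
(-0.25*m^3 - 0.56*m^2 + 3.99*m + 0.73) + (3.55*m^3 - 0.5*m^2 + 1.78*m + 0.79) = 3.3*m^3 - 1.06*m^2 + 5.77*m + 1.52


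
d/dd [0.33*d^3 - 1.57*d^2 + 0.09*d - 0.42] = 0.99*d^2 - 3.14*d + 0.09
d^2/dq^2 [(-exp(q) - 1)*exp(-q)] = -exp(-q)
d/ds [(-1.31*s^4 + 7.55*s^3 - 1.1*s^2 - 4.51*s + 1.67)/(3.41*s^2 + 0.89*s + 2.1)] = (-8.9342*s^5 + 22.2478*s^4 + 2.435*s^3 + 61.9651*s^2 - 16.0094*s - 10.9573)/(11.6281*s^4 + 6.0698*s^3 + 15.1141*s^2 + 3.738*s + 4.41)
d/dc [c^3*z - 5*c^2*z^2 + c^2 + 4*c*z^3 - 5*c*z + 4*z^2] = 3*c^2*z - 10*c*z^2 + 2*c + 4*z^3 - 5*z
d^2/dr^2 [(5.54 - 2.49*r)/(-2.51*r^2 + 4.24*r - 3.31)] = ((48.926 - 37.4994*r)*(2.51*r^2 - 4.24*r + 3.31) + (2.49*r - 5.54)*(5.02*r - 4.24)*(10.04*r - 8.48))/(2.51*r^2 - 4.24*r + 3.31)^3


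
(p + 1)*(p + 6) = p^2 + 7*p + 6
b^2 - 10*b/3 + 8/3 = (b - 2)*(b - 4/3)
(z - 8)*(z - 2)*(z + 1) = z^3 - 9*z^2 + 6*z + 16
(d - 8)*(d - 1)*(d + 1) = d^3 - 8*d^2 - d + 8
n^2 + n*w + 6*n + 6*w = (n + 6)*(n + w)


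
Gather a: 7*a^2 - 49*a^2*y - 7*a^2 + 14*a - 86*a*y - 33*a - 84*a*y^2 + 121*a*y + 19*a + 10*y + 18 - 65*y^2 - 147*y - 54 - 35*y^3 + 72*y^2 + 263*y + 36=-49*a^2*y + a*(-84*y^2 + 35*y) - 35*y^3 + 7*y^2 + 126*y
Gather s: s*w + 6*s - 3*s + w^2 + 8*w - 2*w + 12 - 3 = s*(w + 3) + w^2 + 6*w + 9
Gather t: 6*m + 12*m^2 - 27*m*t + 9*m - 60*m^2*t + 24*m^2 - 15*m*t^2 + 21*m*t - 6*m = 36*m^2 - 15*m*t^2 + 9*m + t*(-60*m^2 - 6*m)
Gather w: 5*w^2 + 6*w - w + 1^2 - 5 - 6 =5*w^2 + 5*w - 10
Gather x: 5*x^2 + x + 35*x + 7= 5*x^2 + 36*x + 7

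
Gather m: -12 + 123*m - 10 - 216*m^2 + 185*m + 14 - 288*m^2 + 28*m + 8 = -504*m^2 + 336*m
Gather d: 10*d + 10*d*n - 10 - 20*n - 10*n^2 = d*(10*n + 10) - 10*n^2 - 20*n - 10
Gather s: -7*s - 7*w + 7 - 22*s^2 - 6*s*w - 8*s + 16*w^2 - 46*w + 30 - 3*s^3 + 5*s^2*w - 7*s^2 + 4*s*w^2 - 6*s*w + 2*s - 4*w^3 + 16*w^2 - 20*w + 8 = -3*s^3 + s^2*(5*w - 29) + s*(4*w^2 - 12*w - 13) - 4*w^3 + 32*w^2 - 73*w + 45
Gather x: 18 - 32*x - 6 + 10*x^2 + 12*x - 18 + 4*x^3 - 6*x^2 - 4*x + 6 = 4*x^3 + 4*x^2 - 24*x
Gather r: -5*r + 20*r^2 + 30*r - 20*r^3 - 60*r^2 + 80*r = -20*r^3 - 40*r^2 + 105*r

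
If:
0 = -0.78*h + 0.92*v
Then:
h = 1.17948717948718*v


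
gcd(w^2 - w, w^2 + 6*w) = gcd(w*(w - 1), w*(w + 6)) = w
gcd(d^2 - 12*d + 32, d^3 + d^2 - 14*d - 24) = d - 4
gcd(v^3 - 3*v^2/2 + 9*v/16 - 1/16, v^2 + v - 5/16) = v - 1/4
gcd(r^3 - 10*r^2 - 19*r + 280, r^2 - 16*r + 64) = r - 8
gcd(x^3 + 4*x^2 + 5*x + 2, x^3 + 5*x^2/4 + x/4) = x + 1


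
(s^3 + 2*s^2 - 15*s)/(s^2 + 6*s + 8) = s*(s^2 + 2*s - 15)/(s^2 + 6*s + 8)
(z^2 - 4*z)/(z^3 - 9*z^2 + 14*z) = (z - 4)/(z^2 - 9*z + 14)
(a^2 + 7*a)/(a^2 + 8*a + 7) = a/(a + 1)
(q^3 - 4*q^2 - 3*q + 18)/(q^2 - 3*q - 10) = (q^2 - 6*q + 9)/(q - 5)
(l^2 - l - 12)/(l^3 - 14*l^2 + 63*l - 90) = (l^2 - l - 12)/(l^3 - 14*l^2 + 63*l - 90)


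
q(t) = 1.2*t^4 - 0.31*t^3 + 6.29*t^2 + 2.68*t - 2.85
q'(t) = 4.8*t^3 - 0.93*t^2 + 12.58*t + 2.68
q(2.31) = 67.25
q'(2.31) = 85.94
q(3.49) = 247.96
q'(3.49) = 239.30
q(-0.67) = -1.49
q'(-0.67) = -7.61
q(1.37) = 16.06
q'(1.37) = 30.51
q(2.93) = 139.64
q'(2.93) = 152.29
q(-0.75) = -0.81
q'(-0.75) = -9.30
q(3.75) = 316.61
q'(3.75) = 289.90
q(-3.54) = 268.69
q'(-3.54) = -266.44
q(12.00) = 25282.59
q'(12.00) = 8314.12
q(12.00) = 25282.59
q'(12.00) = 8314.12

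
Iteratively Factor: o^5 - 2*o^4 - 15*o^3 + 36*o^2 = (o - 3)*(o^4 + o^3 - 12*o^2) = (o - 3)^2*(o^3 + 4*o^2) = o*(o - 3)^2*(o^2 + 4*o) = o*(o - 3)^2*(o + 4)*(o)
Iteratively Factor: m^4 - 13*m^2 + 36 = (m - 2)*(m^3 + 2*m^2 - 9*m - 18) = (m - 2)*(m + 2)*(m^2 - 9) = (m - 2)*(m + 2)*(m + 3)*(m - 3)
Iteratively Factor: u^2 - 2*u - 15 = (u + 3)*(u - 5)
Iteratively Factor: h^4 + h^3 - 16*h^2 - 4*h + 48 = (h + 2)*(h^3 - h^2 - 14*h + 24) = (h + 2)*(h + 4)*(h^2 - 5*h + 6) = (h - 3)*(h + 2)*(h + 4)*(h - 2)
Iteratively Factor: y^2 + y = (y)*(y + 1)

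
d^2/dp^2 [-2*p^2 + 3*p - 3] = -4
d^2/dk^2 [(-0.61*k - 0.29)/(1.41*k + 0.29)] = -0.65424/(1.41*k + 0.29)^3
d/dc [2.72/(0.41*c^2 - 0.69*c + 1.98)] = (1.8768 - 2.2304*c)/(0.41*c^2 - 0.69*c + 1.98)^2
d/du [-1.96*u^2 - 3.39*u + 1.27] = -3.92*u - 3.39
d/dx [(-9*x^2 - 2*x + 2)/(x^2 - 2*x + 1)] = 2*(10*x - 1)/(x^3 - 3*x^2 + 3*x - 1)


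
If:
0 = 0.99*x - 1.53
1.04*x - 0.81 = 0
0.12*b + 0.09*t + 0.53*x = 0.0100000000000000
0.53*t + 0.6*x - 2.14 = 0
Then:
No Solution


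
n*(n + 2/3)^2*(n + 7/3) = n^4 + 11*n^3/3 + 32*n^2/9 + 28*n/27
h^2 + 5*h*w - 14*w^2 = (h - 2*w)*(h + 7*w)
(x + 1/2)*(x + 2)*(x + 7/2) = x^3 + 6*x^2 + 39*x/4 + 7/2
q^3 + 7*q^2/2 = q^2*(q + 7/2)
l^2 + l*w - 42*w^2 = (l - 6*w)*(l + 7*w)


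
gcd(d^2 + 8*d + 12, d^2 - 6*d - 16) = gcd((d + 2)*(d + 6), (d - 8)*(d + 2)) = d + 2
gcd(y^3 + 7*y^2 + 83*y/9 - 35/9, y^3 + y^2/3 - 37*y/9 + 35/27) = y^2 + 2*y - 7/9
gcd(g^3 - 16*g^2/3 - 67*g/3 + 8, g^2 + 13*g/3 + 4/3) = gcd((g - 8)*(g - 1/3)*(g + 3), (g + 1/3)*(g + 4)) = 1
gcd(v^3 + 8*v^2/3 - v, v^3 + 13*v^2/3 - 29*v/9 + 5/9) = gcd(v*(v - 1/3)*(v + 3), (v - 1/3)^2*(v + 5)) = v - 1/3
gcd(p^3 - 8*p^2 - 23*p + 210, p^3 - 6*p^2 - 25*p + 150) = p^2 - p - 30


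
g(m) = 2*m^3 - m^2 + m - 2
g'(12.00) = 841.00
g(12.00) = 3322.00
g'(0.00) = 1.00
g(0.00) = -2.00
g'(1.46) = 10.87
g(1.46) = 3.55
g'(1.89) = 18.65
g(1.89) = 9.82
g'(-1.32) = 14.09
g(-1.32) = -9.66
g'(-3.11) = 65.25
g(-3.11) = -74.94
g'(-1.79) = 23.80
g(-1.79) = -18.46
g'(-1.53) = 18.11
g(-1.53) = -13.03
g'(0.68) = 2.41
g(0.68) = -1.15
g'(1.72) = 15.31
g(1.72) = 6.94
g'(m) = 6*m^2 - 2*m + 1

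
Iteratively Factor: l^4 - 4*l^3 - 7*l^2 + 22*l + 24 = (l + 1)*(l^3 - 5*l^2 - 2*l + 24) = (l + 1)*(l + 2)*(l^2 - 7*l + 12) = (l - 4)*(l + 1)*(l + 2)*(l - 3)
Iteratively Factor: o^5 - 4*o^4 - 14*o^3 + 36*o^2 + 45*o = (o + 3)*(o^4 - 7*o^3 + 7*o^2 + 15*o) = (o - 3)*(o + 3)*(o^3 - 4*o^2 - 5*o) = o*(o - 3)*(o + 3)*(o^2 - 4*o - 5) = o*(o - 3)*(o + 1)*(o + 3)*(o - 5)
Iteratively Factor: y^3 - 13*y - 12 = (y - 4)*(y^2 + 4*y + 3) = (y - 4)*(y + 3)*(y + 1)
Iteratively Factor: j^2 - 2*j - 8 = (j + 2)*(j - 4)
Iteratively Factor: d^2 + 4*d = (d)*(d + 4)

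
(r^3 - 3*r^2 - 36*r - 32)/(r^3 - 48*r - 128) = (r + 1)/(r + 4)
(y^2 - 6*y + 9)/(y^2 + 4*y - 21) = (y - 3)/(y + 7)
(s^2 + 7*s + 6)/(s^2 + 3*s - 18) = (s + 1)/(s - 3)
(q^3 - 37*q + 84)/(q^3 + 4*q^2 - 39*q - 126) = (q^2 - 7*q + 12)/(q^2 - 3*q - 18)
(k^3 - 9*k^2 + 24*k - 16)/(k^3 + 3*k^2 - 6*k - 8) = (k^3 - 9*k^2 + 24*k - 16)/(k^3 + 3*k^2 - 6*k - 8)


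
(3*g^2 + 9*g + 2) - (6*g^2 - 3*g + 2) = -3*g^2 + 12*g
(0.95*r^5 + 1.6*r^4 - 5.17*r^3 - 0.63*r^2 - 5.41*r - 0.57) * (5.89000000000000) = 5.5955*r^5 + 9.424*r^4 - 30.4513*r^3 - 3.7107*r^2 - 31.8649*r - 3.3573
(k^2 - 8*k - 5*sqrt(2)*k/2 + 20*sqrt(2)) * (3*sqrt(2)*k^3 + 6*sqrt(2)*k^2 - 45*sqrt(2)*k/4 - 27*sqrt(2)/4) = 3*sqrt(2)*k^5 - 18*sqrt(2)*k^4 - 15*k^4 - 237*sqrt(2)*k^3/4 + 90*k^3 + 333*sqrt(2)*k^2/4 + 1185*k^2/4 - 1665*k/4 + 54*sqrt(2)*k - 270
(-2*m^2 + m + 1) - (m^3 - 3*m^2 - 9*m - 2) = -m^3 + m^2 + 10*m + 3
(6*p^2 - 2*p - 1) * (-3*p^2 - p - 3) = -18*p^4 - 13*p^2 + 7*p + 3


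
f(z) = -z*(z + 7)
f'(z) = -2*z - 7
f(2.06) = -18.66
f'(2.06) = -11.12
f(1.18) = -9.65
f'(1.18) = -9.36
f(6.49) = -87.55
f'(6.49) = -19.98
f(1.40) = -11.76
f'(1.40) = -9.80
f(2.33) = -21.74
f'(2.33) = -11.66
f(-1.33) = 7.54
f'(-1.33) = -4.34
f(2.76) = -26.94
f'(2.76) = -12.52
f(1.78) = -15.63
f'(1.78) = -10.56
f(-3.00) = 12.00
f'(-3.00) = -1.00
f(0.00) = 0.00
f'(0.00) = -7.00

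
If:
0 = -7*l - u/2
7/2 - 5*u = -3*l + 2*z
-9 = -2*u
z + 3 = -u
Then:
No Solution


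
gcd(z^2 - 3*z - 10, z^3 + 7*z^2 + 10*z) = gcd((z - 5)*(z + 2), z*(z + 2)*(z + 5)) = z + 2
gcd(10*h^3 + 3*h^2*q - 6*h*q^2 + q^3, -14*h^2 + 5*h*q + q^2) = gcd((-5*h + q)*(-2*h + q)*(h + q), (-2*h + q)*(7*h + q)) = -2*h + q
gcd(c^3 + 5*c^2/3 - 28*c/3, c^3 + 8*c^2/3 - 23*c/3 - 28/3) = c^2 + 5*c/3 - 28/3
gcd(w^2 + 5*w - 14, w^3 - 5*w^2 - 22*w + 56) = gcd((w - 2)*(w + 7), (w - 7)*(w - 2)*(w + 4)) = w - 2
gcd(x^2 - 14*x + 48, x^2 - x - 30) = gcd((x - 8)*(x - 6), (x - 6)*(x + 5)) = x - 6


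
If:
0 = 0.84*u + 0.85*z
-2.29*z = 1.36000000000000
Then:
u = 0.60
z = -0.59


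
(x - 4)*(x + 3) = x^2 - x - 12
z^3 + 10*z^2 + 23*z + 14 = (z + 1)*(z + 2)*(z + 7)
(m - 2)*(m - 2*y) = m^2 - 2*m*y - 2*m + 4*y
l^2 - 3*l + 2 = (l - 2)*(l - 1)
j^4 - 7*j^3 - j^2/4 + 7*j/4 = j*(j - 7)*(j - 1/2)*(j + 1/2)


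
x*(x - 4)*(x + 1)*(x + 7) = x^4 + 4*x^3 - 25*x^2 - 28*x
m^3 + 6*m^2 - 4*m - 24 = (m - 2)*(m + 2)*(m + 6)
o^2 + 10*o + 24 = (o + 4)*(o + 6)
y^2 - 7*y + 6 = (y - 6)*(y - 1)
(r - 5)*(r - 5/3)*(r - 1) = r^3 - 23*r^2/3 + 15*r - 25/3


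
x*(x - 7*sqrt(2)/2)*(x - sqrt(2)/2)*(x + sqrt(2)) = x^4 - 3*sqrt(2)*x^3 - 9*x^2/2 + 7*sqrt(2)*x/2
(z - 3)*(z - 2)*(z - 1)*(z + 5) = z^4 - z^3 - 19*z^2 + 49*z - 30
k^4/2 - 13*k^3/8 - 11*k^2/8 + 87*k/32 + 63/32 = (k/2 + 1/2)*(k - 7/2)*(k - 3/2)*(k + 3/4)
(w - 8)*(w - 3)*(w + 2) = w^3 - 9*w^2 + 2*w + 48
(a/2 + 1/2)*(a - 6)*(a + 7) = a^3/2 + a^2 - 41*a/2 - 21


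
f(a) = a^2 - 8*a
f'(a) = 2*a - 8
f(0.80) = -5.76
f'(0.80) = -6.40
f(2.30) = -13.11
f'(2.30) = -3.40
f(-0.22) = 1.81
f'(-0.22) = -8.44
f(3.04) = -15.08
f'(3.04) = -1.92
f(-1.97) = 19.64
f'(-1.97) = -11.94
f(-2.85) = 30.92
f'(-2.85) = -13.70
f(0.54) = -4.03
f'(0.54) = -6.92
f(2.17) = -12.65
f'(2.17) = -3.66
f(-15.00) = 345.00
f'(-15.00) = -38.00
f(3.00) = -15.00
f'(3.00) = -2.00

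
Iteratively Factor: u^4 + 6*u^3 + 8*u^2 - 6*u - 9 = (u + 3)*(u^3 + 3*u^2 - u - 3) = (u + 1)*(u + 3)*(u^2 + 2*u - 3) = (u - 1)*(u + 1)*(u + 3)*(u + 3)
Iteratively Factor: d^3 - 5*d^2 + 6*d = (d - 3)*(d^2 - 2*d) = (d - 3)*(d - 2)*(d)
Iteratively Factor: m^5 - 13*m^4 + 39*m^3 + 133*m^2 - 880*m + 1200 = (m - 3)*(m^4 - 10*m^3 + 9*m^2 + 160*m - 400) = (m - 3)*(m + 4)*(m^3 - 14*m^2 + 65*m - 100) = (m - 4)*(m - 3)*(m + 4)*(m^2 - 10*m + 25) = (m - 5)*(m - 4)*(m - 3)*(m + 4)*(m - 5)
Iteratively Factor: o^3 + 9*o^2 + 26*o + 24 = (o + 2)*(o^2 + 7*o + 12) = (o + 2)*(o + 4)*(o + 3)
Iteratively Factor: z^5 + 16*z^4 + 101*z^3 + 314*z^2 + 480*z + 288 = (z + 4)*(z^4 + 12*z^3 + 53*z^2 + 102*z + 72) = (z + 4)^2*(z^3 + 8*z^2 + 21*z + 18) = (z + 2)*(z + 4)^2*(z^2 + 6*z + 9) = (z + 2)*(z + 3)*(z + 4)^2*(z + 3)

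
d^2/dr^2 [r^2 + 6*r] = 2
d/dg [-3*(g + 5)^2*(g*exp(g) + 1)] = 3*(g + 5)*(-2*g*exp(g) + (-g - 1)*(g + 5)*exp(g) - 2)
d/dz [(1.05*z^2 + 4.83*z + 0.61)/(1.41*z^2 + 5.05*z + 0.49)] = (-1.5078*z^2 - 0.691199999999998*z - 0.7138)/(1.9881*z^4 + 14.241*z^3 + 26.8843*z^2 + 4.949*z + 0.2401)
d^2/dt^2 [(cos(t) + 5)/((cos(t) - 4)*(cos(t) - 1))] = (-(1 - cos(2*t))^2 + 82*cos(t) + 146*cos(2*t) - 26*cos(3*t) - 850)/(4*(cos(t) - 4)^3*(cos(t) - 1)^2)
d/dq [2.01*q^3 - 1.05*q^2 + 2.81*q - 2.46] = 6.03*q^2 - 2.1*q + 2.81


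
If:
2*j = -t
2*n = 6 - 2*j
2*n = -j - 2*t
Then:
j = 6/5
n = 9/5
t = -12/5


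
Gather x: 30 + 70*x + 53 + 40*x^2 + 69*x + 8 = 40*x^2 + 139*x + 91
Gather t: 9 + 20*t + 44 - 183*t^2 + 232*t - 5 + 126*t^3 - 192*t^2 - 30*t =126*t^3 - 375*t^2 + 222*t + 48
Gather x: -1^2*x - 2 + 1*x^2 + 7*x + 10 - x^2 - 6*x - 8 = 0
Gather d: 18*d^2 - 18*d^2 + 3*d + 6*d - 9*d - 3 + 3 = 0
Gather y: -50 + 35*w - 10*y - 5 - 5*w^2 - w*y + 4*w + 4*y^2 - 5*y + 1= -5*w^2 + 39*w + 4*y^2 + y*(-w - 15) - 54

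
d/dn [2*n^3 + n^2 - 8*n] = 6*n^2 + 2*n - 8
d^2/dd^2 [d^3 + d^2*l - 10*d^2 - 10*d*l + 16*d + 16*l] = 6*d + 2*l - 20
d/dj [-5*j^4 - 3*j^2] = -20*j^3 - 6*j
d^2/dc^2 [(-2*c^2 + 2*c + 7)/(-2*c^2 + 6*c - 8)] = (4*c^3 - 45*c^2 + 87*c - 27)/(c^6 - 9*c^5 + 39*c^4 - 99*c^3 + 156*c^2 - 144*c + 64)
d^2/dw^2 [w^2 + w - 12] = 2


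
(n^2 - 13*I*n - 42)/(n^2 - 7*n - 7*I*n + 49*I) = (n - 6*I)/(n - 7)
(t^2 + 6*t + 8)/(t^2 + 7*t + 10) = (t + 4)/(t + 5)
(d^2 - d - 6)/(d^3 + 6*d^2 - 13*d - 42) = 1/(d + 7)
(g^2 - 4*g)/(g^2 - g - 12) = g/(g + 3)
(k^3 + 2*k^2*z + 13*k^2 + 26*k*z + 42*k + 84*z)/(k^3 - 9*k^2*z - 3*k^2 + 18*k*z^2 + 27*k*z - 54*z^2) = (k^3 + 2*k^2*z + 13*k^2 + 26*k*z + 42*k + 84*z)/(k^3 - 9*k^2*z - 3*k^2 + 18*k*z^2 + 27*k*z - 54*z^2)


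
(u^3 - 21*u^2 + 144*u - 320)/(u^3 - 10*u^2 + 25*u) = (u^2 - 16*u + 64)/(u*(u - 5))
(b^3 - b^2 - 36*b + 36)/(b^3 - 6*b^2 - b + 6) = (b + 6)/(b + 1)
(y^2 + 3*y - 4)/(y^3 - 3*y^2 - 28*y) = (y - 1)/(y*(y - 7))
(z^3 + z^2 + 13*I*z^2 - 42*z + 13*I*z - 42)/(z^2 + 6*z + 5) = (z^2 + 13*I*z - 42)/(z + 5)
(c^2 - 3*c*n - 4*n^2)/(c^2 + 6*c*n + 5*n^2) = (c - 4*n)/(c + 5*n)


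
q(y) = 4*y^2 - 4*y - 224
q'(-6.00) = -52.00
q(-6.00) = -56.00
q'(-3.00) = -28.00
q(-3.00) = -176.00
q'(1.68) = 9.44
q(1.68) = -219.43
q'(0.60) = 0.80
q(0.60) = -224.96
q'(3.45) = 23.60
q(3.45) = -190.19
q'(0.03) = -3.76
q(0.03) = -224.12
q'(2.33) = 14.64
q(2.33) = -211.60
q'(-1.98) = -19.84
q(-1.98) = -200.40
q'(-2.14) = -21.12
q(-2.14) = -197.12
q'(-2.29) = -22.32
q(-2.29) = -193.86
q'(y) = 8*y - 4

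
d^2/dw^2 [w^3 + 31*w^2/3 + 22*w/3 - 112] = 6*w + 62/3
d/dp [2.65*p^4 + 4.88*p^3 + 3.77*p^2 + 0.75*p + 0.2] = 10.6*p^3 + 14.64*p^2 + 7.54*p + 0.75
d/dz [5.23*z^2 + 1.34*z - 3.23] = 10.46*z + 1.34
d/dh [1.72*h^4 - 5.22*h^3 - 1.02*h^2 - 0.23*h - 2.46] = 6.88*h^3 - 15.66*h^2 - 2.04*h - 0.23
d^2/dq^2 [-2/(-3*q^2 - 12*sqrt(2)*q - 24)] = 4*(-q^2 - 4*sqrt(2)*q + 4*(q + 2*sqrt(2))^2 - 8)/(3*(q^2 + 4*sqrt(2)*q + 8)^3)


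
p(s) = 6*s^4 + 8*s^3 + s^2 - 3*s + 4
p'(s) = 24*s^3 + 24*s^2 + 2*s - 3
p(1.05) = 18.51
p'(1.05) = 53.34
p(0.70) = 6.57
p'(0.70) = 18.39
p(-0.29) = 4.80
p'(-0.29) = -2.15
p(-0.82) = 5.43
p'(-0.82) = -1.74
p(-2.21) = 72.29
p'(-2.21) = -149.25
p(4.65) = 3621.22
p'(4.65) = 2938.31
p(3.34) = 1049.90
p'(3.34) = 1165.65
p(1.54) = 64.72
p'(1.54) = 144.65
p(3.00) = 706.00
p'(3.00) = 867.00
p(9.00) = 45256.00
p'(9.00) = 19455.00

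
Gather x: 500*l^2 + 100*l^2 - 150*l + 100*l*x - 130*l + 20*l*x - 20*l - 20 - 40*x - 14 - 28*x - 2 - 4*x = 600*l^2 - 300*l + x*(120*l - 72) - 36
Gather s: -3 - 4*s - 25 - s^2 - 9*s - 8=-s^2 - 13*s - 36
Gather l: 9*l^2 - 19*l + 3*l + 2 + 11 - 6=9*l^2 - 16*l + 7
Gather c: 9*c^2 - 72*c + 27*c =9*c^2 - 45*c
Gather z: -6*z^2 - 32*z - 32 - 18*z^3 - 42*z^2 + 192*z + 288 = -18*z^3 - 48*z^2 + 160*z + 256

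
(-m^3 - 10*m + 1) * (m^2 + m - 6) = -m^5 - m^4 - 4*m^3 - 9*m^2 + 61*m - 6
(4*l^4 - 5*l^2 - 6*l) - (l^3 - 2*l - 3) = 4*l^4 - l^3 - 5*l^2 - 4*l + 3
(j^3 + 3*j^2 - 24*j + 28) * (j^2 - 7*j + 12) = j^5 - 4*j^4 - 33*j^3 + 232*j^2 - 484*j + 336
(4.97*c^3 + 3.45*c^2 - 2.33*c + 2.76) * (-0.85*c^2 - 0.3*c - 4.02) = -4.2245*c^5 - 4.4235*c^4 - 19.0339*c^3 - 15.516*c^2 + 8.5386*c - 11.0952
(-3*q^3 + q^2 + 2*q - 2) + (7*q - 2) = -3*q^3 + q^2 + 9*q - 4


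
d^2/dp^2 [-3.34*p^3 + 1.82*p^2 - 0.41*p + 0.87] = 3.64 - 20.04*p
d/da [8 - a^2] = -2*a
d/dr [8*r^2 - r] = 16*r - 1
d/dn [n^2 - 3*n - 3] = 2*n - 3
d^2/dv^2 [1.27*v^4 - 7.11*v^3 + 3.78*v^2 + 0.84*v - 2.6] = 15.24*v^2 - 42.66*v + 7.56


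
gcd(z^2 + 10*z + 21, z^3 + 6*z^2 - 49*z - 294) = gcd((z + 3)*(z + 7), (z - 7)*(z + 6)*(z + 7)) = z + 7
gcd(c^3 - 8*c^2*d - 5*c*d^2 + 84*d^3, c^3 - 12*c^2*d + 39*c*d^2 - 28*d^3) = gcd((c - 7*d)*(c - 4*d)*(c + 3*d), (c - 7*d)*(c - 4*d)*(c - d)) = c^2 - 11*c*d + 28*d^2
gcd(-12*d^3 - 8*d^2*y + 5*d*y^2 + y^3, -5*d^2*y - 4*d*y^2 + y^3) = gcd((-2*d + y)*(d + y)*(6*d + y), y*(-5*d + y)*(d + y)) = d + y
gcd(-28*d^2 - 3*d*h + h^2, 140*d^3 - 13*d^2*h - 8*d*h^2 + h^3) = 28*d^2 + 3*d*h - h^2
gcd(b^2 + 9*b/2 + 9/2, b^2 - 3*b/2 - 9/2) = b + 3/2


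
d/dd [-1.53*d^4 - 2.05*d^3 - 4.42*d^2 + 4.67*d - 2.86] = -6.12*d^3 - 6.15*d^2 - 8.84*d + 4.67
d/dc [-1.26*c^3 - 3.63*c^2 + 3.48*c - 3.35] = -3.78*c^2 - 7.26*c + 3.48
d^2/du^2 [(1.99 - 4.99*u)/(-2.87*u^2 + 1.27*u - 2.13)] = ((24.0972 - 85.9278*u)*(2.87*u^2 - 1.27*u + 2.13) + (4.99*u - 1.99)*(5.74*u - 1.27)*(11.48*u - 2.54))/(2.87*u^2 - 1.27*u + 2.13)^3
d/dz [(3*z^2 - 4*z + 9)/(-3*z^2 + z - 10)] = (-9*z^2 - 6*z + 31)/(9*z^4 - 6*z^3 + 61*z^2 - 20*z + 100)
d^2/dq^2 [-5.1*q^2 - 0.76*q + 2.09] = -10.2000000000000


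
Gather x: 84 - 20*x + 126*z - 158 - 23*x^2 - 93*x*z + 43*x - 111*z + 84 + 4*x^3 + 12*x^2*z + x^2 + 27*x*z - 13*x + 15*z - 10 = 4*x^3 + x^2*(12*z - 22) + x*(10 - 66*z) + 30*z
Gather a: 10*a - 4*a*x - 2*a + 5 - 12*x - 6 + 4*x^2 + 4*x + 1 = a*(8 - 4*x) + 4*x^2 - 8*x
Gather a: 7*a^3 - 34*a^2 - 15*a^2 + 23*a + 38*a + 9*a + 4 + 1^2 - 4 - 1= 7*a^3 - 49*a^2 + 70*a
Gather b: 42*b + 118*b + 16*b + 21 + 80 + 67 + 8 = 176*b + 176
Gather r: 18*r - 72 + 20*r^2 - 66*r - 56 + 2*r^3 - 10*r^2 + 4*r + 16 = 2*r^3 + 10*r^2 - 44*r - 112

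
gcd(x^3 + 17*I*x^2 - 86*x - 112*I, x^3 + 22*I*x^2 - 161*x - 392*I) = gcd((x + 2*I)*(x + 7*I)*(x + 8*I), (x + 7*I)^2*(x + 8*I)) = x^2 + 15*I*x - 56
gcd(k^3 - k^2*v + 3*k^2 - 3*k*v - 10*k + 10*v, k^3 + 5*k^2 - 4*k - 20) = k^2 + 3*k - 10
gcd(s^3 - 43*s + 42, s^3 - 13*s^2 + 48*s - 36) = s^2 - 7*s + 6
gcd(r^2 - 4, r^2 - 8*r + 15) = 1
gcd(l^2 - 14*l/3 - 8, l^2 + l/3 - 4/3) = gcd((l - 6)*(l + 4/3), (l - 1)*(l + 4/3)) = l + 4/3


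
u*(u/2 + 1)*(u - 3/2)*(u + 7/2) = u^4/2 + 2*u^3 - 5*u^2/8 - 21*u/4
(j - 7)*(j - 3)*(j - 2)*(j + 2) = j^4 - 10*j^3 + 17*j^2 + 40*j - 84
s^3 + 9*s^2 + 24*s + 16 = (s + 1)*(s + 4)^2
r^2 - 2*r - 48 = (r - 8)*(r + 6)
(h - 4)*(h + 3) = h^2 - h - 12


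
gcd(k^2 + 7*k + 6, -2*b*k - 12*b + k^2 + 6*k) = k + 6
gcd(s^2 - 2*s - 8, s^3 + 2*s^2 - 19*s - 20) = s - 4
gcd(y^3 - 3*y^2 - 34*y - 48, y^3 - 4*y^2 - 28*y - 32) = y^2 - 6*y - 16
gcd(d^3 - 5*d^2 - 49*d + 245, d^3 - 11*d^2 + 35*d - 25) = d - 5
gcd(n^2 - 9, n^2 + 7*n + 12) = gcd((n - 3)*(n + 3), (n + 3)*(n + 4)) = n + 3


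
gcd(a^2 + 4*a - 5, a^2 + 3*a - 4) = a - 1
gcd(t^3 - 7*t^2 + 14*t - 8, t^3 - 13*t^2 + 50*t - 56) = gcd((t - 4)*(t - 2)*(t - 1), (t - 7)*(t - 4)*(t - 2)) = t^2 - 6*t + 8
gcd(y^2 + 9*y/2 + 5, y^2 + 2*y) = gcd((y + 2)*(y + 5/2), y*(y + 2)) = y + 2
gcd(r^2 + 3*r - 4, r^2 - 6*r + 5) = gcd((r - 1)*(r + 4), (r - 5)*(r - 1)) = r - 1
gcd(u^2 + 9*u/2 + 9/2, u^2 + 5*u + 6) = u + 3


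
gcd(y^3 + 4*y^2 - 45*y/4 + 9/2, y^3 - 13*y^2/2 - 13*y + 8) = y - 1/2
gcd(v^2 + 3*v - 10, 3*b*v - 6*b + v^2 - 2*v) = v - 2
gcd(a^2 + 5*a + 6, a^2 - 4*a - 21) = a + 3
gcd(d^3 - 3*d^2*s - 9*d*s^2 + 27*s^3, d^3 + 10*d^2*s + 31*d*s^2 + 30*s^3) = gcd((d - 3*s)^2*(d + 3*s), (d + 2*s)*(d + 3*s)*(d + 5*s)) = d + 3*s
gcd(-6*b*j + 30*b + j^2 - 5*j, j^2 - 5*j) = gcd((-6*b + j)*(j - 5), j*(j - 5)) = j - 5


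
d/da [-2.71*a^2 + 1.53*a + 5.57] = 1.53 - 5.42*a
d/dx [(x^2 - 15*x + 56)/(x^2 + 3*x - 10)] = 6*(3*x^2 - 22*x - 3)/(x^4 + 6*x^3 - 11*x^2 - 60*x + 100)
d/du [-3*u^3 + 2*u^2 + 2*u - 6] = -9*u^2 + 4*u + 2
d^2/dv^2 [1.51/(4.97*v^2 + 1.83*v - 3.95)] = (-74.596718*v^2 - 27.467202*v + 1.51*(9.94*v + 1.83)*(19.88*v + 3.66) + 59.28713)/(4.97*v^2 + 1.83*v - 3.95)^3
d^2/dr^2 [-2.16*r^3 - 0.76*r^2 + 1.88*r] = -12.96*r - 1.52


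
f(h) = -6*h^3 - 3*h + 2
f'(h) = -18*h^2 - 3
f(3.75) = -325.66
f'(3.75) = -256.12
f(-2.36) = 87.95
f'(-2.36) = -103.25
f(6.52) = -1680.57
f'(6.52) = -768.19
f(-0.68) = 5.93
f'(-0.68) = -11.32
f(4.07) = -414.72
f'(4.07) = -301.17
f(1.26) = -13.78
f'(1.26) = -31.58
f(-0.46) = 3.96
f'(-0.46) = -6.81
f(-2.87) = 152.45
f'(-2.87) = -151.26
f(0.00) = 2.00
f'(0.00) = -3.00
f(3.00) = -169.00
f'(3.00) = -165.00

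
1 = 1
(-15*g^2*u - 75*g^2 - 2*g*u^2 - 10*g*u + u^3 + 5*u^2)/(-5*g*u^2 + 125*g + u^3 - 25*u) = (3*g + u)/(u - 5)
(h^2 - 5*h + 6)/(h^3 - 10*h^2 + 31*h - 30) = 1/(h - 5)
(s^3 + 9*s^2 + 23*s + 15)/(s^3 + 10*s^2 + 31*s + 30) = (s + 1)/(s + 2)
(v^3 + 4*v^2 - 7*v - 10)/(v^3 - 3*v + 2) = (v^3 + 4*v^2 - 7*v - 10)/(v^3 - 3*v + 2)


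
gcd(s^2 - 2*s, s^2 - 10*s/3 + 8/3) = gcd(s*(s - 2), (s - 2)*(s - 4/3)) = s - 2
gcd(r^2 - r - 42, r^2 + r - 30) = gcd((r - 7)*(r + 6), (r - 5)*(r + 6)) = r + 6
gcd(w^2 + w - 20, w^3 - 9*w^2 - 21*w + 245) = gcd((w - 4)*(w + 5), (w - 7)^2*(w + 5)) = w + 5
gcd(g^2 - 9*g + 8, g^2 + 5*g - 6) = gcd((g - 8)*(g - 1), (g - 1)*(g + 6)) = g - 1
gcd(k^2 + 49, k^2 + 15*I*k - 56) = k + 7*I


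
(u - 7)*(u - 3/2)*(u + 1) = u^3 - 15*u^2/2 + 2*u + 21/2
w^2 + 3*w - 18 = (w - 3)*(w + 6)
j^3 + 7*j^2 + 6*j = j*(j + 1)*(j + 6)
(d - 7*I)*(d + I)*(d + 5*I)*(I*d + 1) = I*d^4 + 2*d^3 + 36*I*d^2 + 2*d + 35*I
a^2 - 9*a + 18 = (a - 6)*(a - 3)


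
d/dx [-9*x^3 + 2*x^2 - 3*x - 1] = -27*x^2 + 4*x - 3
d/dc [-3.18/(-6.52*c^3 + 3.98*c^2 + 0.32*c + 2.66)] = (-62.2008*c^2 + 25.3128*c + 1.0176)/(-6.52*c^3 + 3.98*c^2 + 0.32*c + 2.66)^2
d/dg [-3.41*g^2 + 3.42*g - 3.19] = 3.42 - 6.82*g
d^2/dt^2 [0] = 0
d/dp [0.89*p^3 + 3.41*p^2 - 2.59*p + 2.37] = 2.67*p^2 + 6.82*p - 2.59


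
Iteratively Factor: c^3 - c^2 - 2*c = (c)*(c^2 - c - 2) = c*(c - 2)*(c + 1)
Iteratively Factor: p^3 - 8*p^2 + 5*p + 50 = (p - 5)*(p^2 - 3*p - 10) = (p - 5)^2*(p + 2)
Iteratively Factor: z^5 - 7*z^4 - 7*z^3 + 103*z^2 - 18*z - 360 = (z - 5)*(z^4 - 2*z^3 - 17*z^2 + 18*z + 72) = (z - 5)*(z + 2)*(z^3 - 4*z^2 - 9*z + 36) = (z - 5)*(z + 2)*(z + 3)*(z^2 - 7*z + 12) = (z - 5)*(z - 4)*(z + 2)*(z + 3)*(z - 3)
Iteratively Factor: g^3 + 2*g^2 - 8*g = (g + 4)*(g^2 - 2*g) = g*(g + 4)*(g - 2)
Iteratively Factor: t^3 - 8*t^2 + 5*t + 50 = (t - 5)*(t^2 - 3*t - 10) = (t - 5)^2*(t + 2)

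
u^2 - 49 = (u - 7)*(u + 7)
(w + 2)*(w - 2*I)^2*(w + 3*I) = w^4 + 2*w^3 - I*w^3 + 8*w^2 - 2*I*w^2 + 16*w - 12*I*w - 24*I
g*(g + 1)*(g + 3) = g^3 + 4*g^2 + 3*g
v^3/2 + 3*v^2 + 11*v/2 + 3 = (v/2 + 1)*(v + 1)*(v + 3)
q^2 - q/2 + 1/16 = (q - 1/4)^2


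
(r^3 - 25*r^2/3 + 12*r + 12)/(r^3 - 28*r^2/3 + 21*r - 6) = (3*r + 2)/(3*r - 1)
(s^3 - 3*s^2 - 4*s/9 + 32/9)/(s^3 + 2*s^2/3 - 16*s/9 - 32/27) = 3*(3*s^2 - 5*s - 8)/(9*s^2 + 18*s + 8)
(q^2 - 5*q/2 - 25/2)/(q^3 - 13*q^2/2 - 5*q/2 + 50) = 1/(q - 4)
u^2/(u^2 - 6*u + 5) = u^2/(u^2 - 6*u + 5)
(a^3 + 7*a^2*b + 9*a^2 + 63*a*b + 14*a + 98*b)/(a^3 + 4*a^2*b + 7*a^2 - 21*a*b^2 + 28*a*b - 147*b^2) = (a + 2)/(a - 3*b)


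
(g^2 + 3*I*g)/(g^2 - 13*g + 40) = g*(g + 3*I)/(g^2 - 13*g + 40)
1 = 1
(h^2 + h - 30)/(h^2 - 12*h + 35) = (h + 6)/(h - 7)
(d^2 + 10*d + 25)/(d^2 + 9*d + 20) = (d + 5)/(d + 4)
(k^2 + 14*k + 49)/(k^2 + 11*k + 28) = (k + 7)/(k + 4)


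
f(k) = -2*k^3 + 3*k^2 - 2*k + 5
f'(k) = -6*k^2 + 6*k - 2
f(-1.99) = 36.62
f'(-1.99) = -37.70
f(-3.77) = 162.34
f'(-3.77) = -109.90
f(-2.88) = 83.42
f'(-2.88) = -69.05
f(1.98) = -2.72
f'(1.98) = -13.64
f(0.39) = 4.56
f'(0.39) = -0.57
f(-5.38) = 414.03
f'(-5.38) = -207.95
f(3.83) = -71.02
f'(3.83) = -67.03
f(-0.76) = 9.13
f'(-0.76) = -10.03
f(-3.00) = 92.00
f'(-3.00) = -74.00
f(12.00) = -3043.00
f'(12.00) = -794.00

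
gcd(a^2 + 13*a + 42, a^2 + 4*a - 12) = a + 6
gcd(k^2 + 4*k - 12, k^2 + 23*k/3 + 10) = k + 6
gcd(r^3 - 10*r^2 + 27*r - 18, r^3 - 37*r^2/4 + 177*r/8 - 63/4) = r - 6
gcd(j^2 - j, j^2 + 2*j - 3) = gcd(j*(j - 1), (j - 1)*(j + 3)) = j - 1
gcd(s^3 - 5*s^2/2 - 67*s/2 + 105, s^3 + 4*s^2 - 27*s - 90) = s^2 + s - 30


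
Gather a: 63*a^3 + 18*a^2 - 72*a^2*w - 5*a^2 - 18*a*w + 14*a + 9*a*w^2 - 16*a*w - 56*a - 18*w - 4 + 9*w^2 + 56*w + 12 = 63*a^3 + a^2*(13 - 72*w) + a*(9*w^2 - 34*w - 42) + 9*w^2 + 38*w + 8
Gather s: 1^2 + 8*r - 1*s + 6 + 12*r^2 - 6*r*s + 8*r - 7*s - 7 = 12*r^2 + 16*r + s*(-6*r - 8)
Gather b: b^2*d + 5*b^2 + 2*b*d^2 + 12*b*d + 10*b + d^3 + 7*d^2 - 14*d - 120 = b^2*(d + 5) + b*(2*d^2 + 12*d + 10) + d^3 + 7*d^2 - 14*d - 120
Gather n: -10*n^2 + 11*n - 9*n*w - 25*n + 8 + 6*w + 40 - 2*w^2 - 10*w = -10*n^2 + n*(-9*w - 14) - 2*w^2 - 4*w + 48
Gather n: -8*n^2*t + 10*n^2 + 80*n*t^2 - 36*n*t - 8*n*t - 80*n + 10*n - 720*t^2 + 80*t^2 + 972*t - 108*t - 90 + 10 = n^2*(10 - 8*t) + n*(80*t^2 - 44*t - 70) - 640*t^2 + 864*t - 80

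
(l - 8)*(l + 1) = l^2 - 7*l - 8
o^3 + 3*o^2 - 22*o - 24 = (o - 4)*(o + 1)*(o + 6)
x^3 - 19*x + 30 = (x - 3)*(x - 2)*(x + 5)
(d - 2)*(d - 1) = d^2 - 3*d + 2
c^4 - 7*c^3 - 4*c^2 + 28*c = c*(c - 7)*(c - 2)*(c + 2)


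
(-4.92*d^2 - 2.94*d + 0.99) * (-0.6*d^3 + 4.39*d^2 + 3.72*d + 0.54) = 2.952*d^5 - 19.8348*d^4 - 31.803*d^3 - 9.2475*d^2 + 2.0952*d + 0.5346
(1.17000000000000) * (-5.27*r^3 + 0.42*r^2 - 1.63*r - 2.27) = -6.1659*r^3 + 0.4914*r^2 - 1.9071*r - 2.6559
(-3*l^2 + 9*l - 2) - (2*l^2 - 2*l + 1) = -5*l^2 + 11*l - 3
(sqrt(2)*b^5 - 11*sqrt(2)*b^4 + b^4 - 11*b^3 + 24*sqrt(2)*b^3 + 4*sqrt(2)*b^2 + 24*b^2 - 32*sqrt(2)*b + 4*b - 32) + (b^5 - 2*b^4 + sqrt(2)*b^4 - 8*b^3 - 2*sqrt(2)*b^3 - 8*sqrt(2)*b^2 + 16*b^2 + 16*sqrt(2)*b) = b^5 + sqrt(2)*b^5 - 10*sqrt(2)*b^4 - b^4 - 19*b^3 + 22*sqrt(2)*b^3 - 4*sqrt(2)*b^2 + 40*b^2 - 16*sqrt(2)*b + 4*b - 32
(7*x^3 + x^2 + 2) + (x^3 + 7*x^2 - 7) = 8*x^3 + 8*x^2 - 5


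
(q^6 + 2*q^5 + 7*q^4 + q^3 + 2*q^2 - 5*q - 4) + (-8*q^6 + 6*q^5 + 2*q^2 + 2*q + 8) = -7*q^6 + 8*q^5 + 7*q^4 + q^3 + 4*q^2 - 3*q + 4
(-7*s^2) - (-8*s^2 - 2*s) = s^2 + 2*s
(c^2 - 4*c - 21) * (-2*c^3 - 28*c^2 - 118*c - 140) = -2*c^5 - 20*c^4 + 36*c^3 + 920*c^2 + 3038*c + 2940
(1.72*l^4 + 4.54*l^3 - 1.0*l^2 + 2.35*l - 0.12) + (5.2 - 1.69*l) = 1.72*l^4 + 4.54*l^3 - 1.0*l^2 + 0.66*l + 5.08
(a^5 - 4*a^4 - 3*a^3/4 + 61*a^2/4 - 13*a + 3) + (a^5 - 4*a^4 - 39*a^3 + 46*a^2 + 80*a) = 2*a^5 - 8*a^4 - 159*a^3/4 + 245*a^2/4 + 67*a + 3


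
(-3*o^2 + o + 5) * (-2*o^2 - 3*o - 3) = 6*o^4 + 7*o^3 - 4*o^2 - 18*o - 15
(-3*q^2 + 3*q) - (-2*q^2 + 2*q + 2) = -q^2 + q - 2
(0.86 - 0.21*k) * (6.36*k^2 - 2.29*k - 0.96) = -1.3356*k^3 + 5.9505*k^2 - 1.7678*k - 0.8256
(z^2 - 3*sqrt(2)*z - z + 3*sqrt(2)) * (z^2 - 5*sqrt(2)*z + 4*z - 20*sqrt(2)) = z^4 - 8*sqrt(2)*z^3 + 3*z^3 - 24*sqrt(2)*z^2 + 26*z^2 + 32*sqrt(2)*z + 90*z - 120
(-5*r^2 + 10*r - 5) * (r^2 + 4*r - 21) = -5*r^4 - 10*r^3 + 140*r^2 - 230*r + 105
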